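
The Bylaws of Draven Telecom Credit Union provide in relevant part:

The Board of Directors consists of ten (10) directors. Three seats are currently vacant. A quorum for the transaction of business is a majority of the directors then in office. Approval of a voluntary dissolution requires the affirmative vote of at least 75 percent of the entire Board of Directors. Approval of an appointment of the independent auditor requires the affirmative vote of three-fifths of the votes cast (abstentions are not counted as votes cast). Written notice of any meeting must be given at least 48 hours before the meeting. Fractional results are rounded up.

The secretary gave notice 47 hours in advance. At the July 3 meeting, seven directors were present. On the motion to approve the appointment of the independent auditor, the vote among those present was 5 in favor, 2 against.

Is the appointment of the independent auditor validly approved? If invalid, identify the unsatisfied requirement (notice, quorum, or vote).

Invalid — notice requirement not satisfied.

Notice: 47 hours given; 48 required (47 < 48). Not satisfied.
Quorum: 7 present; quorum is 4. Satisfied.
Vote: the appointment of the independent auditor requires three-fifths of the votes cast (7). 3/5 of 7 = 4.20, rounded up to 5, so 5 affirmative votes are needed; 5 voted in favor. Satisfied.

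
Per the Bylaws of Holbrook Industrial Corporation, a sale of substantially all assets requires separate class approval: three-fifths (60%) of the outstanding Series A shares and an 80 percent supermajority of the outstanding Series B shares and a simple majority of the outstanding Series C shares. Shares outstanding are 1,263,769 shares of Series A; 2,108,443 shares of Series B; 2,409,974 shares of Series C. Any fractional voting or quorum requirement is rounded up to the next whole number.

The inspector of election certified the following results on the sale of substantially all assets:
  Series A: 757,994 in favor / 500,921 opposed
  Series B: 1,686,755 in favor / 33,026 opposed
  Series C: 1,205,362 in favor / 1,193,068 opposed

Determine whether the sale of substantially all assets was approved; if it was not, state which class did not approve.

Series A: 3/5 of 1263769 = 758261.40, rounded up to 758262; 758,262 required, 757,994 in favor — not approved.
Series B: 4/5 of 2108443 = 1686754.40, rounded up to 1686755; 1,686,755 required, 1,686,755 in favor — approved.
Series C: a majority of 2409974 is 1204988; 1,204,988 required, 1,205,362 in favor — approved.

Not approved — the Series A shares did not give the required vote.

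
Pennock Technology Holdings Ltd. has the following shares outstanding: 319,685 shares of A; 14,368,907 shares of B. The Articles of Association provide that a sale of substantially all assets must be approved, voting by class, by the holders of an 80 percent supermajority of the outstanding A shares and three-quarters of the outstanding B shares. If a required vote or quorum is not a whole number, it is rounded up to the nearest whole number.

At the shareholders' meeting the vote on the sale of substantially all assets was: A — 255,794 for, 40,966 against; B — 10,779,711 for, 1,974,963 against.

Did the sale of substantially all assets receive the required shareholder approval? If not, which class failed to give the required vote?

A: 4/5 of 319685 = 255748; 255,748 required, 255,794 in favor — approved.
B: 3/4 of 14368907 = 10776680.25, rounded up to 10776681; 10,776,681 required, 10,779,711 in favor — approved.

Approved — every class gave the required vote.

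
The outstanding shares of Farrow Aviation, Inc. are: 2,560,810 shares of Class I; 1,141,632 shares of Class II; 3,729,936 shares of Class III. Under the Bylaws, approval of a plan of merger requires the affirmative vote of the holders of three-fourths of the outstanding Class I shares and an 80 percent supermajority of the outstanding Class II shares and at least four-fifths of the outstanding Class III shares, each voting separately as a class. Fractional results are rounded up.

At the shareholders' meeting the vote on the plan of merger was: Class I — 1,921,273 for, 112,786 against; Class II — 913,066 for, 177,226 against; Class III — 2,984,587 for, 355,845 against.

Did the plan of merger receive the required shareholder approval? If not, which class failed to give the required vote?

Not approved — the Class II shares did not give the required vote.

Class I: 3/4 of 2560810 = 1920607.50, rounded up to 1920608; 1,920,608 required, 1,921,273 in favor — approved.
Class II: 4/5 of 1141632 = 913305.60, rounded up to 913306; 913,306 required, 913,066 in favor — not approved.
Class III: 4/5 of 3729936 = 2983948.80, rounded up to 2983949; 2,983,949 required, 2,984,587 in favor — approved.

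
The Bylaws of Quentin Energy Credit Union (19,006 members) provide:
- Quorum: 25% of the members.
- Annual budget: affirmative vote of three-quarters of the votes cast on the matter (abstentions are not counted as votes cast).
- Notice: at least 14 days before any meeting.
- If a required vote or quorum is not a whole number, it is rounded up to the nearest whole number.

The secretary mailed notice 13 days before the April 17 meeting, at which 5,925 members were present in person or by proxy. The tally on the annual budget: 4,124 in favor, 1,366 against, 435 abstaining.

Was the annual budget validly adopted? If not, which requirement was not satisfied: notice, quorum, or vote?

Invalid — notice requirement not satisfied.

Notice: 13 days given; 14 required. Not satisfied.
Quorum: 25% of 19,006 = 4,751.50, rounded up to 4,752; 5,925 present. Satisfied.
Vote: requires three-fourths of the votes cast (5,925 − 435 abstaining = 5,490); 3/4 of 5490 = 4117.50, rounded up to 4118, so 4,118 needed; 4,124 in favor. Satisfied.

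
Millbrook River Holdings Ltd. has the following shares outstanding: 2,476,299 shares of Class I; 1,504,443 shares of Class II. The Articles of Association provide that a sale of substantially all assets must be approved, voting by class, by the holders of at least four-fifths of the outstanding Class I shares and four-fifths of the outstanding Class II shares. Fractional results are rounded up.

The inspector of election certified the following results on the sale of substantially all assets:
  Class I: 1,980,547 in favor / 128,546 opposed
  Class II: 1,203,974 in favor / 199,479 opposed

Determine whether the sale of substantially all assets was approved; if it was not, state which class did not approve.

Not approved — the Class I shares did not give the required vote.

Class I: 4/5 of 2476299 = 1981039.20, rounded up to 1981040; 1,981,040 required, 1,980,547 in favor — not approved.
Class II: 4/5 of 1504443 = 1203554.40, rounded up to 1203555; 1,203,555 required, 1,203,974 in favor — approved.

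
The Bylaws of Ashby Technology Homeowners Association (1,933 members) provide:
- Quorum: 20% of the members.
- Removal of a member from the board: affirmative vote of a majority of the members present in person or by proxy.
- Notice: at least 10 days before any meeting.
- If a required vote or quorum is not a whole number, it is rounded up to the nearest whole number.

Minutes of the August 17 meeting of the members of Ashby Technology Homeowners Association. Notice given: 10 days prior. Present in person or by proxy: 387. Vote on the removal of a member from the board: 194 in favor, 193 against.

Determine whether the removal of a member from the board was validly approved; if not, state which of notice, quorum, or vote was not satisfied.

Notice: 10 days given; 10 required. Satisfied.
Quorum: 20% of 1,933 = 386.60, rounded up to 387; 387 present. Satisfied.
Vote: requires a majority of those present (387); a majority of 387 is 194, so 194 needed; 194 in favor. Satisfied.

Valid — all requirements satisfied.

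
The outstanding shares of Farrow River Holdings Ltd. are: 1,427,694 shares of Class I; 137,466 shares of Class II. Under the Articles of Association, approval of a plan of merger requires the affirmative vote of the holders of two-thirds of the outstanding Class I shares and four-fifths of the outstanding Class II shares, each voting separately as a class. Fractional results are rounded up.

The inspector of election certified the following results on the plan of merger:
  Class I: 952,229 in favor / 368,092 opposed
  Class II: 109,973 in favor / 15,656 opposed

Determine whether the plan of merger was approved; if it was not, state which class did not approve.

Class I: 2/3 of 1427694 = 951796; 951,796 required, 952,229 in favor — approved.
Class II: 4/5 of 137466 = 109972.80, rounded up to 109973; 109,973 required, 109,973 in favor — approved.

Approved — every class gave the required vote.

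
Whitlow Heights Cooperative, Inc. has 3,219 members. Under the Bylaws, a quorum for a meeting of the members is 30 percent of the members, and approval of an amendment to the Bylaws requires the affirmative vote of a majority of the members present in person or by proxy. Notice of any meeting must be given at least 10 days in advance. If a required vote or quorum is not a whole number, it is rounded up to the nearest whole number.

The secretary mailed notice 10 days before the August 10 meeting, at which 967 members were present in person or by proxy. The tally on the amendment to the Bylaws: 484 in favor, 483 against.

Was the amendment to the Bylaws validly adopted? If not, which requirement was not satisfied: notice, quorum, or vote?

Notice: 10 days given; 10 required. Satisfied.
Quorum: 30% of 3,219 = 965.70, rounded up to 966; 967 present. Satisfied.
Vote: requires a majority of those present (967); a majority of 967 is 484, so 484 needed; 484 in favor. Satisfied.

Valid — all requirements satisfied.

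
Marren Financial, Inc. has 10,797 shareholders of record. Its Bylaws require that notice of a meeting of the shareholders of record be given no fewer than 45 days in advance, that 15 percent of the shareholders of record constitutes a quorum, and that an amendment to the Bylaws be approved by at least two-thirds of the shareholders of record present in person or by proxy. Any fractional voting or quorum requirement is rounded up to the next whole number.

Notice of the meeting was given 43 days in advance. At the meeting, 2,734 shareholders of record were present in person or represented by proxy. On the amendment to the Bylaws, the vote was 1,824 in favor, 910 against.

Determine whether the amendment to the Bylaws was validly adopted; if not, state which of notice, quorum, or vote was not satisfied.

Invalid — notice requirement not satisfied.

Notice: 43 days given; 45 required. Not satisfied.
Quorum: 15% of 10,797 = 1,619.55, rounded up to 1,620; 2,734 present. Satisfied.
Vote: requires two-thirds of those present (2,734); 2/3 of 2734 = 1822.67, rounded up to 1823, so 1,823 needed; 1,824 in favor. Satisfied.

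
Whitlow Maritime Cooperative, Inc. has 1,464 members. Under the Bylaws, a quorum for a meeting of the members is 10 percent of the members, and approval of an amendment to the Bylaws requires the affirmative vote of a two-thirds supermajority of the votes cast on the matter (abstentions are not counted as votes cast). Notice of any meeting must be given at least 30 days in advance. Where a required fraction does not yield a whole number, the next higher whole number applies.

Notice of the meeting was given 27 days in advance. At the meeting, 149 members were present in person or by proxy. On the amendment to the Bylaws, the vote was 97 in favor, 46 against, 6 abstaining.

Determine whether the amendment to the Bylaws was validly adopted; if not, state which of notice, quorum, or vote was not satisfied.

Notice: 27 days given; 30 required. Not satisfied.
Quorum: 10% of 1,464 = 146.40, rounded up to 147; 149 present. Satisfied.
Vote: requires two-thirds of the votes cast (149 − 6 abstaining = 143); 2/3 of 143 = 95.33, rounded up to 96, so 96 needed; 97 in favor. Satisfied.

Invalid — notice requirement not satisfied.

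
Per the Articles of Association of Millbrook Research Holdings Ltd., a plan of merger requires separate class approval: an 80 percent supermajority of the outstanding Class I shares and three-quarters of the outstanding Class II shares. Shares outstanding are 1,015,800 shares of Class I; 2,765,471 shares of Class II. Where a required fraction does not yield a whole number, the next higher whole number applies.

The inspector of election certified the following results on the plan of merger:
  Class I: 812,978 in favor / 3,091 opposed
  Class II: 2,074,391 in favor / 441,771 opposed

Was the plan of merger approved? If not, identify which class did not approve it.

Approved — every class gave the required vote.

Class I: 4/5 of 1015800 = 812640; 812,640 required, 812,978 in favor — approved.
Class II: 3/4 of 2765471 = 2074103.25, rounded up to 2074104; 2,074,104 required, 2,074,391 in favor — approved.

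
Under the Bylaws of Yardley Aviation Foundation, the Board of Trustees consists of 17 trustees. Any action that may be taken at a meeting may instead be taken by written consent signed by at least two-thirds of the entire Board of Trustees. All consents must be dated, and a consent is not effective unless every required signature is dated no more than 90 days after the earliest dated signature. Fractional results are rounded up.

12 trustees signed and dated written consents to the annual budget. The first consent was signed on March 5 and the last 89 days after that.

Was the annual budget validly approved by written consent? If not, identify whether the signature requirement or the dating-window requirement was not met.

Effective — both the signature and dating-window requirements are satisfied.

Signatures required: at least two-thirds of 17 — 2/3 of 17 = 11.33, rounded up to 12, so 12 needed; 12 signed. Sufficient.
Dating window: the latest signature is 89 days after the earliest; the limit is 90 days. Within the window.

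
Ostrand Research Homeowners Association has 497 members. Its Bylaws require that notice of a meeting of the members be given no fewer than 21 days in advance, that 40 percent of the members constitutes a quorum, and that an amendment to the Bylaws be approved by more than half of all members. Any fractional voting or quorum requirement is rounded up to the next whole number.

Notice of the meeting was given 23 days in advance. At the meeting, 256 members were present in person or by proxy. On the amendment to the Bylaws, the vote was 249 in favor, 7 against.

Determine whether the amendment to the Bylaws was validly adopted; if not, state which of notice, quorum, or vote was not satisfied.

Notice: 23 days given; 21 required. Satisfied.
Quorum: 40% of 497 = 198.80, rounded up to 199; 256 present. Satisfied.
Vote: requires a majority of all members (497); a majority of 497 is 249, so 249 needed; 249 in favor. Satisfied.

Valid — all requirements satisfied.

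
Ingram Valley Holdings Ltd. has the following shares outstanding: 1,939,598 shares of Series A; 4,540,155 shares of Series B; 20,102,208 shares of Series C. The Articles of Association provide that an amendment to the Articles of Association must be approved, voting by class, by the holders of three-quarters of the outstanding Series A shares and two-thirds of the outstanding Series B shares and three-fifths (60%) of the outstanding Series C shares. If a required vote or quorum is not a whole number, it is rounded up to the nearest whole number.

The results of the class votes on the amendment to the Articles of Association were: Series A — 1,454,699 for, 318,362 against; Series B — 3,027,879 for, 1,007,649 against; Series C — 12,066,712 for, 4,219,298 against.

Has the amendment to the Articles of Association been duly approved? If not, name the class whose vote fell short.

Approved — every class gave the required vote.

Series A: 3/4 of 1939598 = 1454698.50, rounded up to 1454699; 1,454,699 required, 1,454,699 in favor — approved.
Series B: 2/3 of 4540155 = 3026770; 3,026,770 required, 3,027,879 in favor — approved.
Series C: 3/5 of 20102208 = 12061324.80, rounded up to 12061325; 12,061,325 required, 12,066,712 in favor — approved.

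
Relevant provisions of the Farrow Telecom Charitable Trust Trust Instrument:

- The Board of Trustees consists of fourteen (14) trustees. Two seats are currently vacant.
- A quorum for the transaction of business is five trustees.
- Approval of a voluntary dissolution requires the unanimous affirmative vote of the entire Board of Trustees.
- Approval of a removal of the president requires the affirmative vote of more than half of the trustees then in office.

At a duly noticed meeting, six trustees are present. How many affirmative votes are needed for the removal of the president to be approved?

7

The removal of the president requires a majority of the trustees then in office (12).
A majority of 12 is 7.
(Only 6 can vote, so the removal of the president cannot pass at this meeting, but the required vote is still 7.)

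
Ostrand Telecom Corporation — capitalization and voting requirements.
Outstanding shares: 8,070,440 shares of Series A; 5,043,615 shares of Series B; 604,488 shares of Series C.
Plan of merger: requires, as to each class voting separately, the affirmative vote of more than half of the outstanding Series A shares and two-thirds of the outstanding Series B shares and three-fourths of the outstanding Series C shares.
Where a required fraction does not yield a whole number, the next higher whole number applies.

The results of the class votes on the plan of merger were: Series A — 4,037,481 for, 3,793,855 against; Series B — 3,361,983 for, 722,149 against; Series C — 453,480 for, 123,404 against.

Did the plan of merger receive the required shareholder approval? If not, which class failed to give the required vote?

Not approved — the Series B shares did not give the required vote.

Series A: a majority of 8070440 is 4035221; 4,035,221 required, 4,037,481 in favor — approved.
Series B: 2/3 of 5043615 = 3362410; 3,362,410 required, 3,361,983 in favor — not approved.
Series C: 3/4 of 604488 = 453366; 453,366 required, 453,480 in favor — approved.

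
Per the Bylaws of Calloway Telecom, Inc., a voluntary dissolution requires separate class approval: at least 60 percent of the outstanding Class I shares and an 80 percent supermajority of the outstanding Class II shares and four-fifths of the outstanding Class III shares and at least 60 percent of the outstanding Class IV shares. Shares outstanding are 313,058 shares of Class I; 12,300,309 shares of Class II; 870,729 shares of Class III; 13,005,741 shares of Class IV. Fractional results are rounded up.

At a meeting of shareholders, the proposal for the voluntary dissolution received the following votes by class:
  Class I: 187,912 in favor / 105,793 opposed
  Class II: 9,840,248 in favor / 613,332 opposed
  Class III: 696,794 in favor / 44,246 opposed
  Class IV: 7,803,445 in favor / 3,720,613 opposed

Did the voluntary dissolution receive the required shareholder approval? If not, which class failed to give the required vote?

Approved — every class gave the required vote.

Class I: 3/5 of 313058 = 187834.80, rounded up to 187835; 187,835 required, 187,912 in favor — approved.
Class II: 4/5 of 12300309 = 9840247.20, rounded up to 9840248; 9,840,248 required, 9,840,248 in favor — approved.
Class III: 4/5 of 870729 = 696583.20, rounded up to 696584; 696,584 required, 696,794 in favor — approved.
Class IV: 3/5 of 13005741 = 7803444.60, rounded up to 7803445; 7,803,445 required, 7,803,445 in favor — approved.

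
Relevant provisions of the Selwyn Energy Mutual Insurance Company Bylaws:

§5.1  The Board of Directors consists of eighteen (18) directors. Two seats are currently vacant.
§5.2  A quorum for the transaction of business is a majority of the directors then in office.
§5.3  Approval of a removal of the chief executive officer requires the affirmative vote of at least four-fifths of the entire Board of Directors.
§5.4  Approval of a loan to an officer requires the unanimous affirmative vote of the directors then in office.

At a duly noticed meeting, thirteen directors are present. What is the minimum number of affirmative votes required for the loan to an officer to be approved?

16

The loan to an officer requires the unanimous vote of the directors then in office (16).
Unanimous means all 16.
(Only 13 can vote, so the loan to an officer cannot pass at this meeting, but the required vote is still 16.)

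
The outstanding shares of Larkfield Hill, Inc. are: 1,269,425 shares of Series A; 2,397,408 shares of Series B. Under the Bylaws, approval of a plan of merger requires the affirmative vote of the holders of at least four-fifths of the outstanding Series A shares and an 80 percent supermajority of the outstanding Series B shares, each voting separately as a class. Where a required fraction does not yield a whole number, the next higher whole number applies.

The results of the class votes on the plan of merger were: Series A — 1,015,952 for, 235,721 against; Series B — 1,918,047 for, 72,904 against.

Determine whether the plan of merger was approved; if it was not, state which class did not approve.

Series A: 4/5 of 1269425 = 1015540; 1,015,540 required, 1,015,952 in favor — approved.
Series B: 4/5 of 2397408 = 1917926.40, rounded up to 1917927; 1,917,927 required, 1,918,047 in favor — approved.

Approved — every class gave the required vote.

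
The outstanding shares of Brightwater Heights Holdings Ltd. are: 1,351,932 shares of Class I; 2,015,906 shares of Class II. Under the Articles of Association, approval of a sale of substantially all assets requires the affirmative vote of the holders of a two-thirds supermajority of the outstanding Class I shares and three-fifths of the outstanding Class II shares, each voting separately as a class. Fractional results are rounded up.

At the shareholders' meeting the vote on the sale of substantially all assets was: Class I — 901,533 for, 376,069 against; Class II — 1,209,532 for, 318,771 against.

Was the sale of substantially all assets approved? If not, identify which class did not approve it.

Not approved — the Class II shares did not give the required vote.

Class I: 2/3 of 1351932 = 901288; 901,288 required, 901,533 in favor — approved.
Class II: 3/5 of 2015906 = 1209543.60, rounded up to 1209544; 1,209,544 required, 1,209,532 in favor — not approved.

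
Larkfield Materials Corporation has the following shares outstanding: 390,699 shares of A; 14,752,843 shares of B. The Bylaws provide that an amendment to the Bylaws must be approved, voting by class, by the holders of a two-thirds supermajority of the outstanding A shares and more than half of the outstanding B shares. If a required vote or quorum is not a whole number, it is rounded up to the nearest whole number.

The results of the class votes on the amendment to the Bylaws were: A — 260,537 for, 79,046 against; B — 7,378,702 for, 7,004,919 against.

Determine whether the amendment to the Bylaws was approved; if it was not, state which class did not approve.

A: 2/3 of 390699 = 260466; 260,466 required, 260,537 in favor — approved.
B: a majority of 14752843 is 7376422; 7,376,422 required, 7,378,702 in favor — approved.

Approved — every class gave the required vote.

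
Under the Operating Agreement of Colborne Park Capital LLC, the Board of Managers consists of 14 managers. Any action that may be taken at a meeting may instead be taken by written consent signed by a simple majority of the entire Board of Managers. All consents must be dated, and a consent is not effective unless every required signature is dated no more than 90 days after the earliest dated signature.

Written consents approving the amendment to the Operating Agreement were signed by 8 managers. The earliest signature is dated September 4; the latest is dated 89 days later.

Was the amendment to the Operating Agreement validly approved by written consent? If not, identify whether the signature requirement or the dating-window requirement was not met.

Effective — both the signature and dating-window requirements are satisfied.

Signatures required: a simple majority of 14 — a majority of 14 is 8, so 8 needed; 8 signed. Sufficient.
Dating window: the latest signature is 89 days after the earliest; the limit is 90 days. Within the window.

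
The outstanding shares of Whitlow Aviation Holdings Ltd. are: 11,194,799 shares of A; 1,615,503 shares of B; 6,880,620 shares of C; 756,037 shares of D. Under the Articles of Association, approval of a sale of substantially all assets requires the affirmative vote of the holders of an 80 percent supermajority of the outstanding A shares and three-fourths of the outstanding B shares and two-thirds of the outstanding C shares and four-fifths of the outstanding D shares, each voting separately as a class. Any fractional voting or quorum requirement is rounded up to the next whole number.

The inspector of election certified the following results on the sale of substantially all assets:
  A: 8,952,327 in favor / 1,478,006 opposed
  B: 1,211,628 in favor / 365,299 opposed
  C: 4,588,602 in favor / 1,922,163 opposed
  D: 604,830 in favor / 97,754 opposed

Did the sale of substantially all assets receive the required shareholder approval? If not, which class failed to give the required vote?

A: 4/5 of 11194799 = 8955839.20, rounded up to 8955840; 8,955,840 required, 8,952,327 in favor — not approved.
B: 3/4 of 1615503 = 1211627.25, rounded up to 1211628; 1,211,628 required, 1,211,628 in favor — approved.
C: 2/3 of 6880620 = 4587080; 4,587,080 required, 4,588,602 in favor — approved.
D: 4/5 of 756037 = 604829.60, rounded up to 604830; 604,830 required, 604,830 in favor — approved.

Not approved — the A shares did not give the required vote.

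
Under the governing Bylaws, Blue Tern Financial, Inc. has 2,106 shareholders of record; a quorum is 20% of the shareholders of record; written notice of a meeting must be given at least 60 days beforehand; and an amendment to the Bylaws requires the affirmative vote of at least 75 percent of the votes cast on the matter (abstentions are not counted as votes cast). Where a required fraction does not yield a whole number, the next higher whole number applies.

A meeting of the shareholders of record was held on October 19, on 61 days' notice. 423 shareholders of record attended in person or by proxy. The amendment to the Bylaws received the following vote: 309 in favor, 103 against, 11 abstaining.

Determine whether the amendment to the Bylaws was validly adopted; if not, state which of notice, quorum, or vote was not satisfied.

Notice: 61 days given; 60 required. Satisfied.
Quorum: 20% of 2,106 = 421.20, rounded up to 422; 423 present. Satisfied.
Vote: requires three-fourths of the votes cast (423 − 11 abstaining = 412); 3/4 of 412 = 309, so 309 needed; 309 in favor. Satisfied.

Valid — all requirements satisfied.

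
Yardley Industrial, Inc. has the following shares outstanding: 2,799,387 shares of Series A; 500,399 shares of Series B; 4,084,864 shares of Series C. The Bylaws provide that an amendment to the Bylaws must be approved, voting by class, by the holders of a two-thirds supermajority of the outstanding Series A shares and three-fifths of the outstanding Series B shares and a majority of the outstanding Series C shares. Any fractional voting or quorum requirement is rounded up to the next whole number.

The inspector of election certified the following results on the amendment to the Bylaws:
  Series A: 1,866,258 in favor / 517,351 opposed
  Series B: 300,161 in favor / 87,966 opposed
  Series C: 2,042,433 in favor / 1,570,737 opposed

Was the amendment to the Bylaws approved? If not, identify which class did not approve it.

Not approved — the Series B shares did not give the required vote.

Series A: 2/3 of 2799387 = 1866258; 1,866,258 required, 1,866,258 in favor — approved.
Series B: 3/5 of 500399 = 300239.40, rounded up to 300240; 300,240 required, 300,161 in favor — not approved.
Series C: a majority of 4084864 is 2042433; 2,042,433 required, 2,042,433 in favor — approved.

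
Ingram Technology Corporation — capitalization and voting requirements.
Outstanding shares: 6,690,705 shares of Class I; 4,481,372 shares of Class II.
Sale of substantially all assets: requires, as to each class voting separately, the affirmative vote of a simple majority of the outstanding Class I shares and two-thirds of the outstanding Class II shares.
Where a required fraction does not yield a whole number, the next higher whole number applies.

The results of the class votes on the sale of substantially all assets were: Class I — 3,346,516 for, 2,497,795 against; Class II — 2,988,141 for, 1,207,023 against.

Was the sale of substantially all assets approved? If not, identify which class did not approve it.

Class I: a majority of 6690705 is 3345353; 3,345,353 required, 3,346,516 in favor — approved.
Class II: 2/3 of 4481372 = 2987581.33, rounded up to 2987582; 2,987,582 required, 2,988,141 in favor — approved.

Approved — every class gave the required vote.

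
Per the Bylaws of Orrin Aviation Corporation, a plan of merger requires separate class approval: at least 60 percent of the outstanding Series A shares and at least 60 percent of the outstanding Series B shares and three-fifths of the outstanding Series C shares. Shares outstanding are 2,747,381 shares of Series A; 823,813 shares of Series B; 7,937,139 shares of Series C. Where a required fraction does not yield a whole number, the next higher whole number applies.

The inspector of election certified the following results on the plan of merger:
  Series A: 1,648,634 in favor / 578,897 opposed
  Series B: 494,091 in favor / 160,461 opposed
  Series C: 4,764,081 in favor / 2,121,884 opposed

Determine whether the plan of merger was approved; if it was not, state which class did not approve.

Series A: 3/5 of 2747381 = 1648428.60, rounded up to 1648429; 1,648,429 required, 1,648,634 in favor — approved.
Series B: 3/5 of 823813 = 494287.80, rounded up to 494288; 494,288 required, 494,091 in favor — not approved.
Series C: 3/5 of 7937139 = 4762283.40, rounded up to 4762284; 4,762,284 required, 4,764,081 in favor — approved.

Not approved — the Series B shares did not give the required vote.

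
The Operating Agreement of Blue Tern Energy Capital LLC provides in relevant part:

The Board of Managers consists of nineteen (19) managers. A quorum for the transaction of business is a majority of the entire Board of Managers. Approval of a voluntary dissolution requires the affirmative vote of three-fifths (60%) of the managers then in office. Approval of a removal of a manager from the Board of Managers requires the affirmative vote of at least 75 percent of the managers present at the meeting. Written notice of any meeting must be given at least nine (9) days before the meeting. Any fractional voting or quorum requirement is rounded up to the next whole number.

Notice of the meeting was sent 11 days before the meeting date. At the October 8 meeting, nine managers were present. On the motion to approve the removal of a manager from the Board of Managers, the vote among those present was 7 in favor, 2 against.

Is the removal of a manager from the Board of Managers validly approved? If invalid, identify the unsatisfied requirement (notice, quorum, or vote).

Invalid — quorum requirement not satisfied.

Notice: 11 days given; 9 required (11 ≥ 9). Satisfied.
Quorum: 9 present; quorum is 10. Not satisfied.
Vote: the removal of a manager from the Board of Managers requires three-fourths of the managers present (9). 3/4 of 9 = 6.75, rounded up to 7, so 7 affirmative votes are needed; 7 voted in favor. Satisfied. (Moot — without a quorum no business can be validly transacted.)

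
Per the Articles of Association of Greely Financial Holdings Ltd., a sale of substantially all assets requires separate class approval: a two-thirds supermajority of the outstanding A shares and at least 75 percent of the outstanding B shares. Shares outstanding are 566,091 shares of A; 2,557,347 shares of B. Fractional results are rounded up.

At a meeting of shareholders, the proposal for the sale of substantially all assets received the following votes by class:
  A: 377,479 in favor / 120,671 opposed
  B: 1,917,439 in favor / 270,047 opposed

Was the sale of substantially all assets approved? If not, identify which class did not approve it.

A: 2/3 of 566091 = 377394; 377,394 required, 377,479 in favor — approved.
B: 3/4 of 2557347 = 1918010.25, rounded up to 1918011; 1,918,011 required, 1,917,439 in favor — not approved.

Not approved — the B shares did not give the required vote.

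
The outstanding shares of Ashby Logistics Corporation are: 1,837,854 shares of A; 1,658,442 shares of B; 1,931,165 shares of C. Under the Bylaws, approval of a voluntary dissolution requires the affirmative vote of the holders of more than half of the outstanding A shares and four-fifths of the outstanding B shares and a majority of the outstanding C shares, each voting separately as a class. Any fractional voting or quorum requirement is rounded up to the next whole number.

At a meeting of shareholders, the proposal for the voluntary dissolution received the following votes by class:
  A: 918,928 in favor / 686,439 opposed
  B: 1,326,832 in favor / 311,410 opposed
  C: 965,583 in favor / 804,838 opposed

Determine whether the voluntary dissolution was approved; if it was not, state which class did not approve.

A: a majority of 1837854 is 918928; 918,928 required, 918,928 in favor — approved.
B: 4/5 of 1658442 = 1326753.60, rounded up to 1326754; 1,326,754 required, 1,326,832 in favor — approved.
C: a majority of 1931165 is 965583; 965,583 required, 965,583 in favor — approved.

Approved — every class gave the required vote.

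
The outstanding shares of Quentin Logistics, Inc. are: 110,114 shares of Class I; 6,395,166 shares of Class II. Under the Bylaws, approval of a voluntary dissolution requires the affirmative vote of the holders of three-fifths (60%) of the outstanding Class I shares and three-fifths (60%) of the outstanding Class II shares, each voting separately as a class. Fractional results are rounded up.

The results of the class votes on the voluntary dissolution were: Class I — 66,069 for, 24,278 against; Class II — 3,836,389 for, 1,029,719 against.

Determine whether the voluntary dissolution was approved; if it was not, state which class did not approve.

Class I: 3/5 of 110114 = 66068.40, rounded up to 66069; 66,069 required, 66,069 in favor — approved.
Class II: 3/5 of 6395166 = 3837099.60, rounded up to 3837100; 3,837,100 required, 3,836,389 in favor — not approved.

Not approved — the Class II shares did not give the required vote.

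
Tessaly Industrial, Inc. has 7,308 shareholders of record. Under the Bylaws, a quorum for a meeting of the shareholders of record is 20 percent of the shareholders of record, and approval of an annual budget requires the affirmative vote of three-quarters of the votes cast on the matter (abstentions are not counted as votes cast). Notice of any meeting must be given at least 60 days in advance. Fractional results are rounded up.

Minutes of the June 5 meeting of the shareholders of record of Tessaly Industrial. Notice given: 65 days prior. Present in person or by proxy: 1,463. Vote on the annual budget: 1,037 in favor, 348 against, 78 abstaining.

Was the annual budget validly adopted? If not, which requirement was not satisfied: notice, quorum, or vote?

Invalid — vote requirement not satisfied.

Notice: 65 days given; 60 required. Satisfied.
Quorum: 20% of 7,308 = 1,461.60, rounded up to 1,462; 1,463 present. Satisfied.
Vote: requires three-fourths of the votes cast (1,463 − 78 abstaining = 1,385); 3/4 of 1385 = 1038.75, rounded up to 1039, so 1,039 needed; 1,037 in favor. Not satisfied.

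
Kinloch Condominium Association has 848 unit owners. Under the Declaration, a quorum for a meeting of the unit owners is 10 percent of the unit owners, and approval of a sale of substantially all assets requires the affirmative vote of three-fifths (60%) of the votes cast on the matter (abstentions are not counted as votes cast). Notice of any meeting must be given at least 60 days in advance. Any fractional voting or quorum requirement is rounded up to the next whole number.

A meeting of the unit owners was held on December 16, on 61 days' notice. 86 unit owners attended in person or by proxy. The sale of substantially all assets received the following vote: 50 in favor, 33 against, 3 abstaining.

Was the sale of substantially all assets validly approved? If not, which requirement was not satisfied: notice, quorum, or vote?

Notice: 61 days given; 60 required. Satisfied.
Quorum: 10% of 848 = 84.80, rounded up to 85; 86 present. Satisfied.
Vote: requires three-fifths of the votes cast (86 − 3 abstaining = 83); 3/5 of 83 = 49.80, rounded up to 50, so 50 needed; 50 in favor. Satisfied.

Valid — all requirements satisfied.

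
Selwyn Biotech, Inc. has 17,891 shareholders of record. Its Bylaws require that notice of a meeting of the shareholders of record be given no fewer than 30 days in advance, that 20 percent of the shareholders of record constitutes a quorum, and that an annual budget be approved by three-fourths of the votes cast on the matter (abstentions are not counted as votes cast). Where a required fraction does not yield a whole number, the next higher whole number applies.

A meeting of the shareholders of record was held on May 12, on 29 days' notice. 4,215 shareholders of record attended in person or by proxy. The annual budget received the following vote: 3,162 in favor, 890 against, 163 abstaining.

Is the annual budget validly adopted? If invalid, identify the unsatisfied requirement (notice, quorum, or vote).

Invalid — notice requirement not satisfied.

Notice: 29 days given; 30 required. Not satisfied.
Quorum: 20% of 17,891 = 3,578.20, rounded up to 3,579; 4,215 present. Satisfied.
Vote: requires three-fourths of the votes cast (4,215 − 163 abstaining = 4,052); 3/4 of 4052 = 3039, so 3,039 needed; 3,162 in favor. Satisfied.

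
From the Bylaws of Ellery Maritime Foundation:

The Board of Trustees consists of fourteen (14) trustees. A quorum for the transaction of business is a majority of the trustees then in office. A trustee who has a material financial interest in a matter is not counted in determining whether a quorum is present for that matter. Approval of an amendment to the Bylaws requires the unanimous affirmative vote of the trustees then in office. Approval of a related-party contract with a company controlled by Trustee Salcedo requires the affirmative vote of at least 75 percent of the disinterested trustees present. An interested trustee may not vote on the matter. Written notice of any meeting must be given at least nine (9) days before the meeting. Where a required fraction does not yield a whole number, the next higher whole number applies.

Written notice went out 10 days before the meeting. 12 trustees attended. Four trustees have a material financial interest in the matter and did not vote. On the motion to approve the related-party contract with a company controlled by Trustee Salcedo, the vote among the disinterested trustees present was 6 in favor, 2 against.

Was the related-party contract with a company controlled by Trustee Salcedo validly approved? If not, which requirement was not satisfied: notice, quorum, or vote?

Notice: 10 days given; 9 required (10 ≥ 9). Satisfied.
Quorum: 12 present, but the 4 interested trustees do not count, leaving 8. Quorum is 8. Satisfied.
Vote: the related-party contract with a company controlled by Trustee Salcedo requires three-fourths of the disinterested trustees present (12 − 4 = 8). 3/4 of 8 = 6, so 6 affirmative votes are needed; 6 voted in favor. Satisfied.

Valid — all requirements satisfied.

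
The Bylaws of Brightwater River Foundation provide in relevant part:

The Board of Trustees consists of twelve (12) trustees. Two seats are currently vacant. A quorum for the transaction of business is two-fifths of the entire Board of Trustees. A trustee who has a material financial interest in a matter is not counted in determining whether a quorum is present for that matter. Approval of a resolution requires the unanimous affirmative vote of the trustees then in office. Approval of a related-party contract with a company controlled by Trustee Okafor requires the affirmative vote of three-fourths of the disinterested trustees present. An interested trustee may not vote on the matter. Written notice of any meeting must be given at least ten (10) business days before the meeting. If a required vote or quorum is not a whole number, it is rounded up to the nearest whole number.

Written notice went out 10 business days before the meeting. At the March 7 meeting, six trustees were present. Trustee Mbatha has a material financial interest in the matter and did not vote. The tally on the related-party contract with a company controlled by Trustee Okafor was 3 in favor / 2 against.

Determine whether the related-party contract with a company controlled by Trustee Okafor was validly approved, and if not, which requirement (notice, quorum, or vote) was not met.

Notice: 10 business days given; 10 required (10 ≥ 10). Satisfied.
Quorum: 6 present, but the 1 interested trustee does not count, leaving 5. Quorum is 5. Satisfied.
Vote: the related-party contract with a company controlled by Trustee Okafor requires three-fourths of the disinterested trustees present (6 − 1 = 5). 3/4 of 5 = 3.75, rounded up to 4, so 4 affirmative votes are needed; 3 voted in favor. Not satisfied.

Invalid — vote requirement not satisfied.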